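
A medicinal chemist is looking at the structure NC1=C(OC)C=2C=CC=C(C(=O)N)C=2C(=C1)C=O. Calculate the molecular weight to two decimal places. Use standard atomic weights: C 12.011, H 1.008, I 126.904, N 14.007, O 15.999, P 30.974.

244.25 g/mol

First, the molecular formula is C13H12N2O3 (counting implicit H from valence).
  C: 13 × 12.011 = 156.143
  H: 12 × 1.008 = 12.096
  N: 2 × 14.007 = 28.014
  O: 3 × 15.999 = 47.997
Sum: 13×12.011 + 12×1.008 + 2×14.007 + 3×15.999 = 244.250 → 244.25 g/mol.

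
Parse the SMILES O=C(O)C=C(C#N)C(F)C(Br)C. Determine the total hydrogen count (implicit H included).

7

Walk through each heavy atom and fill implicit hydrogens from standard valence (C 4, N 3, O 2, S 2, halogen 1):
  atom 1: O, bond orders sum to 2 (valence 2) → 0 H
  atom 2: C, bond orders sum to 4 (valence 4) → 0 H
  atom 3: O, bond orders sum to 1 (valence 2) → 1 H
  atom 4: C, bond orders sum to 3 (valence 4) → 1 H
  atom 5: C, bond orders sum to 4 (valence 4) → 0 H
  atom 6: C, bond orders sum to 4 (valence 4) → 0 H
  atom 7: N, bond orders sum to 3 (valence 3) → 0 H
  atom 8: C, bond orders sum to 3 (valence 4) → 1 H
  atom 9: F (halogen, monovalent) → 0 H
  atom 10: C, bond orders sum to 3 (valence 4) → 1 H
  atom 11: Br (halogen, monovalent) → 0 H
  atom 12: C, bond orders sum to 1 (valence 4) → 3 H
Total hydrogens: 7.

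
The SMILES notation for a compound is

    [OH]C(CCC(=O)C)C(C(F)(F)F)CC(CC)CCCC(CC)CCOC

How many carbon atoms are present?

Count every carbon token in the SMILES (each C, including those in ring-closure positions and inside branches).
Carbon count: 20.

20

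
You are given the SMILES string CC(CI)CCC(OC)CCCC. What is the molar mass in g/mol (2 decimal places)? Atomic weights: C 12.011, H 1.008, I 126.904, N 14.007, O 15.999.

First, the molecular formula is C11H23IO (counting implicit H from valence).
  C: 11 × 12.011 = 132.121
  H: 23 × 1.008 = 23.184
  I: 1 × 126.904 = 126.904
  O: 1 × 15.999 = 15.999
Sum: 11×12.011 + 23×1.008 + 1×126.904 + 1×15.999 = 298.208 → 298.21 g/mol.

298.21 g/mol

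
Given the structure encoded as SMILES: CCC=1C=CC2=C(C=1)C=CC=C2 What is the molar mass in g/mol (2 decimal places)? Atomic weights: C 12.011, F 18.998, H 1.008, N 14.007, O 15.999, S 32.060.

156.23 g/mol

First, the molecular formula is C12H12 (counting implicit H from valence).
  C: 12 × 12.011 = 144.132
  H: 12 × 1.008 = 12.096
Sum: 12×12.011 + 12×1.008 = 156.228 → 156.23 g/mol.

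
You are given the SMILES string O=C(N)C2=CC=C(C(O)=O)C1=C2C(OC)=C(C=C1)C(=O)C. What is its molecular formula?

Walk through each heavy atom and fill implicit hydrogens from standard valence (C 4, N 3, O 2, S 2, halogen 1):
  atom 1: O, bond orders sum to 2 (valence 2) → 0 H
  atom 2: C, bond orders sum to 4 (valence 4) → 0 H
  atom 3: N, bond orders sum to 1 (valence 3) → 2 H
  atom 4: C, bond orders sum to 4 (valence 4) → 0 H
  atom 5: C, bond orders sum to 3 (valence 4) → 1 H
  atom 6: C, bond orders sum to 3 (valence 4) → 1 H
  atom 7: C, bond orders sum to 4 (valence 4) → 0 H
  atom 8: C, bond orders sum to 4 (valence 4) → 0 H
  atom 9: O, bond orders sum to 1 (valence 2) → 1 H
  atom 10: O, bond orders sum to 2 (valence 2) → 0 H
  atom 11: C, bond orders sum to 4 (valence 4) → 0 H
  atom 12: C, bond orders sum to 4 (valence 4) → 0 H
  atom 13: C, bond orders sum to 4 (valence 4) → 0 H
  atom 14: O, bond orders sum to 2 (valence 2) → 0 H
  atom 15: C, bond orders sum to 1 (valence 4) → 3 H
  atom 16: C, bond orders sum to 4 (valence 4) → 0 H
  atom 17: C, bond orders sum to 3 (valence 4) → 1 H
  atom 18: C, bond orders sum to 3 (valence 4) → 1 H
  atom 19: C, bond orders sum to 4 (valence 4) → 0 H
  atom 20: O, bond orders sum to 2 (valence 2) → 0 H
  atom 21: C, bond orders sum to 1 (valence 4) → 3 H
Totals → C:15, H:13, N:1, O:5.
In Hill order: C15H13NO5.

C15H13NO5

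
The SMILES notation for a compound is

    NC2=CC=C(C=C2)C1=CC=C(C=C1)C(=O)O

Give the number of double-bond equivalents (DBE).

9

Degree of unsaturation = (number of rings) + (number of π bonds).
Ring closures in the SMILES: 2.
π bonds: 7 double bonds (each 1 DoU) → 7 DoU from unsaturation.
Total DoU = 2 + 7 = 9.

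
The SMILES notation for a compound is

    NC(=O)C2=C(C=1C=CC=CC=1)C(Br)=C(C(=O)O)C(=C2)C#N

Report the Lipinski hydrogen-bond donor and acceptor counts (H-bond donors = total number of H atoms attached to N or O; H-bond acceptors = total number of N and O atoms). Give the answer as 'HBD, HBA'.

Donors: find every N or O and count the H atoms it carries.
  atom 1 (N): bond orders sum to 1 → 2 H
  atom 3 (O): bond orders sum to 2 → 0 H
  atom 16 (O): bond orders sum to 2 → 0 H
  atom 17 (O): bond orders sum to 1 → 1 H
  atom 21 (N): bond orders sum to 3 → 0 H
Lipinski HBD = 3.
Acceptors: N atoms = 2, O atoms = 3 → HBA = 5.

3, 5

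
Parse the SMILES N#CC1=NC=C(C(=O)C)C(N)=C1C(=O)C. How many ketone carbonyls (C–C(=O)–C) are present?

2

The ketone motif appears at heavy-atom positions 7, 13 in the SMILES.
Other groups present: 1 nitrile, 1 primary amine.
Ketone count: 2.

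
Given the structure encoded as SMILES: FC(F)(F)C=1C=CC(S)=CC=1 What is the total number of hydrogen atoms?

5

Walk through each heavy atom and fill implicit hydrogens from standard valence (C 4, N 3, O 2, S 2, halogen 1):
  atom 1: F (halogen, monovalent) → 0 H
  atom 2: C, bond orders sum to 4 (valence 4) → 0 H
  atom 3: F (halogen, monovalent) → 0 H
  atom 4: F (halogen, monovalent) → 0 H
  atom 5: C, bond orders sum to 4 (valence 4) → 0 H
  atom 6: C, bond orders sum to 3 (valence 4) → 1 H
  atom 7: C, bond orders sum to 3 (valence 4) → 1 H
  atom 8: C, bond orders sum to 4 (valence 4) → 0 H
  atom 9: S, bond orders sum to 1 (valence 2) → 1 H
  atom 10: C, bond orders sum to 3 (valence 4) → 1 H
  atom 11: C, bond orders sum to 3 (valence 4) → 1 H
Total hydrogens: 5.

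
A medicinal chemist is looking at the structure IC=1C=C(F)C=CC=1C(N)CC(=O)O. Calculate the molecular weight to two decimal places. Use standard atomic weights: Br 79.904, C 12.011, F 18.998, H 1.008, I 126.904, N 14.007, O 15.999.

309.08 g/mol

First, the molecular formula is C9H9FINO2 (counting implicit H from valence).
  C: 9 × 12.011 = 108.099
  F: 1 × 18.998 = 18.998
  H: 9 × 1.008 = 9.072
  I: 1 × 126.904 = 126.904
  N: 1 × 14.007 = 14.007
  O: 2 × 15.999 = 31.998
Sum: 9×12.011 + 1×18.998 + 9×1.008 + 1×126.904 + 1×14.007 + 2×15.999 = 309.078 → 309.08 g/mol.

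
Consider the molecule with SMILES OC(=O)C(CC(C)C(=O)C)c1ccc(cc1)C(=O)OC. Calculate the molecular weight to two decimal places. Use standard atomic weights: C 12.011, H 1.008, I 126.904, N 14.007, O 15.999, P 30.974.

First, the molecular formula is C15H18O5 (counting implicit H from valence).
  C: 15 × 12.011 = 180.165
  H: 18 × 1.008 = 18.144
  O: 5 × 15.999 = 79.995
Sum: 15×12.011 + 18×1.008 + 5×15.999 = 278.304 → 278.30 g/mol.

278.30 g/mol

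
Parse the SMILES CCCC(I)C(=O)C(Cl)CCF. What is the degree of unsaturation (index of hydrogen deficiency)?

Degree of unsaturation = (number of rings) + (number of π bonds).
Ring closures in the SMILES: 0.
π bonds: 1 double bond (each 1 DoU) → 1 DoU from unsaturation.
Total DoU = 0 + 1 = 1.

1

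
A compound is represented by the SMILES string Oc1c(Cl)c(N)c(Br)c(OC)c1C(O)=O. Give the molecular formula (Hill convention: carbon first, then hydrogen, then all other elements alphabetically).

Walk through each heavy atom and fill implicit hydrogens from standard valence (C 4, N 3, O 2, S 2, halogen 1); for lowercase aromatic atoms, an aromatic c carries 1 H when it has two neighbours and 0 H with three, and aromatic n carries 0 H:
  atom 1: O, bond orders sum to 1 (valence 2) → 1 H
  atom 2: aromatic c, 3 neighbours → 0 H
  atom 3: aromatic c, 3 neighbours → 0 H
  atom 4: Cl (halogen, monovalent) → 0 H
  atom 5: aromatic c, 3 neighbours → 0 H
  atom 6: N, bond orders sum to 1 (valence 3) → 2 H
  atom 7: aromatic c, 3 neighbours → 0 H
  atom 8: Br (halogen, monovalent) → 0 H
  atom 9: aromatic c, 3 neighbours → 0 H
  atom 10: O, bond orders sum to 2 (valence 2) → 0 H
  atom 11: C, bond orders sum to 1 (valence 4) → 3 H
  atom 12: aromatic c, 3 neighbours → 0 H
  atom 13: C, bond orders sum to 4 (valence 4) → 0 H
  atom 14: O, bond orders sum to 1 (valence 2) → 1 H
  atom 15: O, bond orders sum to 2 (valence 2) → 0 H
Totals → C:8, H:7, Br:1, Cl:1, N:1, O:4.
In Hill order: C8H7BrClNO4.

C8H7BrClNO4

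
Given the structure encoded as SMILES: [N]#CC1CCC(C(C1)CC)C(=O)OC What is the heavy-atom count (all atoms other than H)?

14

Every atom symbol written in the SMILES (organic subset) is one heavy atom; implicit H are not written.
Heavy atoms by element → C:11, N:1, O:2.
Total: 14.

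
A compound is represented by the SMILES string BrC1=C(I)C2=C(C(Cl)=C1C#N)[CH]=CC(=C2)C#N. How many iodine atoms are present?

Scan the SMILES for I atoms (remember two-letter symbols like Cl and Br are single atoms).
Iodine count: 1.

1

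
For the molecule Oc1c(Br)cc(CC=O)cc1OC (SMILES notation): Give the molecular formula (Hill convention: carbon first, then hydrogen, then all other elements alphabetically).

C9H9BrO3

Walk through each heavy atom and fill implicit hydrogens from standard valence (C 4, N 3, O 2, S 2, halogen 1); for lowercase aromatic atoms, an aromatic c carries 1 H when it has two neighbours and 0 H with three, and aromatic n carries 0 H:
  atom 1: O, bond orders sum to 1 (valence 2) → 1 H
  atom 2: aromatic c, 3 neighbours → 0 H
  atom 3: aromatic c, 3 neighbours → 0 H
  atom 4: Br (halogen, monovalent) → 0 H
  atom 5: aromatic c, 2 neighbours → 1 H
  atom 6: aromatic c, 3 neighbours → 0 H
  atom 7: C, bond orders sum to 2 (valence 4) → 2 H
  atom 8: C, bond orders sum to 3 (valence 4) → 1 H
  atom 9: O, bond orders sum to 2 (valence 2) → 0 H
  atom 10: aromatic c, 2 neighbours → 1 H
  atom 11: aromatic c, 3 neighbours → 0 H
  atom 12: O, bond orders sum to 2 (valence 2) → 0 H
  atom 13: C, bond orders sum to 1 (valence 4) → 3 H
Totals → C:9, H:9, Br:1, O:3.
In Hill order: C9H9BrO3.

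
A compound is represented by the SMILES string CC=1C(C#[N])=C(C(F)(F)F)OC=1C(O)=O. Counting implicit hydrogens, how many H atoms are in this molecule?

4

Walk through each heavy atom and fill implicit hydrogens from standard valence (C 4, N 3, O 2, S 2, halogen 1):
  atom 1: C, bond orders sum to 1 (valence 4) → 3 H
  atom 2: C, bond orders sum to 4 (valence 4) → 0 H
  atom 3: C, bond orders sum to 4 (valence 4) → 0 H
  atom 4: C, bond orders sum to 4 (valence 4) → 0 H
  atom 5: N with explicit H count 0
  atom 6: C, bond orders sum to 4 (valence 4) → 0 H
  atom 7: C, bond orders sum to 4 (valence 4) → 0 H
  atom 8: F (halogen, monovalent) → 0 H
  atom 9: F (halogen, monovalent) → 0 H
  atom 10: F (halogen, monovalent) → 0 H
  atom 11: O, bond orders sum to 2 (valence 2) → 0 H
  atom 12: C, bond orders sum to 4 (valence 4) → 0 H
  atom 13: C, bond orders sum to 4 (valence 4) → 0 H
  atom 14: O, bond orders sum to 1 (valence 2) → 1 H
  atom 15: O, bond orders sum to 2 (valence 2) → 0 H
Total hydrogens: 4.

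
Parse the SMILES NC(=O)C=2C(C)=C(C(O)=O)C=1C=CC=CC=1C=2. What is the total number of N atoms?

Scan the SMILES for N atoms (remember two-letter symbols like Cl and Br are single atoms).
Nitrogen count: 1.

1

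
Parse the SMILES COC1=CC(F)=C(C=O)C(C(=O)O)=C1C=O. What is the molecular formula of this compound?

C10H7FO5

Walk through each heavy atom and fill implicit hydrogens from standard valence (C 4, N 3, O 2, S 2, halogen 1):
  atom 1: C, bond orders sum to 1 (valence 4) → 3 H
  atom 2: O, bond orders sum to 2 (valence 2) → 0 H
  atom 3: C, bond orders sum to 4 (valence 4) → 0 H
  atom 4: C, bond orders sum to 3 (valence 4) → 1 H
  atom 5: C, bond orders sum to 4 (valence 4) → 0 H
  atom 6: F (halogen, monovalent) → 0 H
  atom 7: C, bond orders sum to 4 (valence 4) → 0 H
  atom 8: C, bond orders sum to 3 (valence 4) → 1 H
  atom 9: O, bond orders sum to 2 (valence 2) → 0 H
  atom 10: C, bond orders sum to 4 (valence 4) → 0 H
  atom 11: C, bond orders sum to 4 (valence 4) → 0 H
  atom 12: O, bond orders sum to 2 (valence 2) → 0 H
  atom 13: O, bond orders sum to 1 (valence 2) → 1 H
  atom 14: C, bond orders sum to 4 (valence 4) → 0 H
  atom 15: C, bond orders sum to 3 (valence 4) → 1 H
  atom 16: O, bond orders sum to 2 (valence 2) → 0 H
Totals → C:10, H:7, F:1, O:5.
In Hill order: C10H7FO5.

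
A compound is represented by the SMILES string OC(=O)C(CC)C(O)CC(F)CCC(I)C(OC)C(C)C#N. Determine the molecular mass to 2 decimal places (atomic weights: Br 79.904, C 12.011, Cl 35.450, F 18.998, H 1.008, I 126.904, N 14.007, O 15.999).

429.27 g/mol

First, the molecular formula is C15H25FINO4 (counting implicit H from valence).
  C: 15 × 12.011 = 180.165
  F: 1 × 18.998 = 18.998
  H: 25 × 1.008 = 25.200
  I: 1 × 126.904 = 126.904
  N: 1 × 14.007 = 14.007
  O: 4 × 15.999 = 63.996
Sum: 15×12.011 + 1×18.998 + 25×1.008 + 1×126.904 + 1×14.007 + 4×15.999 = 429.270 → 429.27 g/mol.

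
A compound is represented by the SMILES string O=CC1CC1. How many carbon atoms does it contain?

Count every carbon token in the SMILES (each C, including those in ring-closure positions and inside branches).
Carbon count: 4.

4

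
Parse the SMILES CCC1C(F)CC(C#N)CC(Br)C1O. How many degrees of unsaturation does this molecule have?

3

Degree of unsaturation = (number of rings) + (number of π bonds).
Ring closures in the SMILES: 1.
π bonds: 1 triple bond (each 2 DoU) → 2 DoU from unsaturation.
Total DoU = 1 + 2 = 3.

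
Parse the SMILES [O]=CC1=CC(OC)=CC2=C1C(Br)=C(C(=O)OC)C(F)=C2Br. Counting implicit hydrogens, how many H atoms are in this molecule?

Walk through each heavy atom and fill implicit hydrogens from standard valence (C 4, N 3, O 2, S 2, halogen 1):
  atom 1: O with explicit H count 0
  atom 2: C, bond orders sum to 3 (valence 4) → 1 H
  atom 3: C, bond orders sum to 4 (valence 4) → 0 H
  atom 4: C, bond orders sum to 3 (valence 4) → 1 H
  atom 5: C, bond orders sum to 4 (valence 4) → 0 H
  atom 6: O, bond orders sum to 2 (valence 2) → 0 H
  atom 7: C, bond orders sum to 1 (valence 4) → 3 H
  atom 8: C, bond orders sum to 3 (valence 4) → 1 H
  atom 9: C, bond orders sum to 4 (valence 4) → 0 H
  atom 10: C, bond orders sum to 4 (valence 4) → 0 H
  atom 11: C, bond orders sum to 4 (valence 4) → 0 H
  atom 12: Br (halogen, monovalent) → 0 H
  atom 13: C, bond orders sum to 4 (valence 4) → 0 H
  atom 14: C, bond orders sum to 4 (valence 4) → 0 H
  atom 15: O, bond orders sum to 2 (valence 2) → 0 H
  atom 16: O, bond orders sum to 2 (valence 2) → 0 H
  atom 17: C, bond orders sum to 1 (valence 4) → 3 H
  atom 18: C, bond orders sum to 4 (valence 4) → 0 H
  atom 19: F (halogen, monovalent) → 0 H
  atom 20: C, bond orders sum to 4 (valence 4) → 0 H
  atom 21: Br (halogen, monovalent) → 0 H
Total hydrogens: 9.

9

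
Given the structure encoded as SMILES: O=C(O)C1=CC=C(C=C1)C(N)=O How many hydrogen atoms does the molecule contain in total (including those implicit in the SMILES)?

7

Walk through each heavy atom and fill implicit hydrogens from standard valence (C 4, N 3, O 2, S 2, halogen 1):
  atom 1: O, bond orders sum to 2 (valence 2) → 0 H
  atom 2: C, bond orders sum to 4 (valence 4) → 0 H
  atom 3: O, bond orders sum to 1 (valence 2) → 1 H
  atom 4: C, bond orders sum to 4 (valence 4) → 0 H
  atom 5: C, bond orders sum to 3 (valence 4) → 1 H
  atom 6: C, bond orders sum to 3 (valence 4) → 1 H
  atom 7: C, bond orders sum to 4 (valence 4) → 0 H
  atom 8: C, bond orders sum to 3 (valence 4) → 1 H
  atom 9: C, bond orders sum to 3 (valence 4) → 1 H
  atom 10: C, bond orders sum to 4 (valence 4) → 0 H
  atom 11: N, bond orders sum to 1 (valence 3) → 2 H
  atom 12: O, bond orders sum to 2 (valence 2) → 0 H
Total hydrogens: 7.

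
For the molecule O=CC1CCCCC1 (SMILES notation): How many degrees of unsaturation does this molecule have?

2

Degree of unsaturation = (number of rings) + (number of π bonds).
Ring closures in the SMILES: 1.
π bonds: 1 double bond (each 1 DoU) → 1 DoU from unsaturation.
Total DoU = 1 + 1 = 2.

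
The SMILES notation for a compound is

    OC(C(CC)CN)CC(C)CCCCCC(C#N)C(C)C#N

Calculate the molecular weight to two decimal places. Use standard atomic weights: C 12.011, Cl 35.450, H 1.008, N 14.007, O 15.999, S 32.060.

First, the molecular formula is C18H33N3O (counting implicit H from valence).
  C: 18 × 12.011 = 216.198
  H: 33 × 1.008 = 33.264
  N: 3 × 14.007 = 42.021
  O: 1 × 15.999 = 15.999
Sum: 18×12.011 + 33×1.008 + 3×14.007 + 1×15.999 = 307.482 → 307.48 g/mol.

307.48 g/mol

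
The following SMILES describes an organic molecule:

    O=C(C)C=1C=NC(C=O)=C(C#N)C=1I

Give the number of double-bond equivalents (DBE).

Degree of unsaturation = (number of rings) + (number of π bonds).
Ring closures in the SMILES: 1.
π bonds: 5 double bonds (each 1 DoU), 1 triple bond (each 2 DoU) → 7 DoU from unsaturation.
Total DoU = 1 + 7 = 8.

8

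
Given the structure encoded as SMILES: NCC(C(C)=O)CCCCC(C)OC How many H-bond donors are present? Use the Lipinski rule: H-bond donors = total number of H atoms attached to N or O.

Donors: find every N or O and count the H atoms it carries.
  atom 1 (N): bond orders sum to 1 → 2 H
  atom 6 (O): bond orders sum to 2 → 0 H
  atom 13 (O): bond orders sum to 2 → 0 H
Lipinski HBD = 2.

2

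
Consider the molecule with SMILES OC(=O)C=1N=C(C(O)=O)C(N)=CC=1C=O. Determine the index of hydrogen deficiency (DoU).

7

Degree of unsaturation = (number of rings) + (number of π bonds).
Ring closures in the SMILES: 1.
π bonds: 6 double bonds (each 1 DoU) → 6 DoU from unsaturation.
Total DoU = 1 + 6 = 7.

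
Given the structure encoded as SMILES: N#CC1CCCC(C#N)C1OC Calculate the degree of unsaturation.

5

Degree of unsaturation = (number of rings) + (number of π bonds).
Ring closures in the SMILES: 1.
π bonds: 2 triple bonds (each 2 DoU) → 4 DoU from unsaturation.
Total DoU = 1 + 4 = 5.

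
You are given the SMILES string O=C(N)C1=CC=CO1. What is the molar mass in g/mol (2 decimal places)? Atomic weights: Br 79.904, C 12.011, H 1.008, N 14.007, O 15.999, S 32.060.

111.10 g/mol

First, the molecular formula is C5H5NO2 (counting implicit H from valence).
  C: 5 × 12.011 = 60.055
  H: 5 × 1.008 = 5.040
  N: 1 × 14.007 = 14.007
  O: 2 × 15.999 = 31.998
Sum: 5×12.011 + 5×1.008 + 1×14.007 + 2×15.999 = 111.100 → 111.10 g/mol.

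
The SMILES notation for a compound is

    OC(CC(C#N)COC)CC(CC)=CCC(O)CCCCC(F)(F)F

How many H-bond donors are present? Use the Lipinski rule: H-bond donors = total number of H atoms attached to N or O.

Donors: find every N or O and count the H atoms it carries.
  atom 1 (O): bond orders sum to 1 → 1 H
  atom 6 (N): bond orders sum to 3 → 0 H
  atom 8 (O): bond orders sum to 2 → 0 H
  atom 17 (O): bond orders sum to 1 → 1 H
Lipinski HBD = 2.

2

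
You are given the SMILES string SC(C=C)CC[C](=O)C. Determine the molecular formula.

C7H12OS

Walk through each heavy atom and fill implicit hydrogens from standard valence (C 4, N 3, O 2, S 2, halogen 1):
  atom 1: S, bond orders sum to 1 (valence 2) → 1 H
  atom 2: C, bond orders sum to 3 (valence 4) → 1 H
  atom 3: C, bond orders sum to 3 (valence 4) → 1 H
  atom 4: C, bond orders sum to 2 (valence 4) → 2 H
  atom 5: C, bond orders sum to 2 (valence 4) → 2 H
  atom 6: C, bond orders sum to 2 (valence 4) → 2 H
  atom 7: C with explicit H count 0
  atom 8: O, bond orders sum to 2 (valence 2) → 0 H
  atom 9: C, bond orders sum to 1 (valence 4) → 3 H
Totals → C:7, H:12, O:1, S:1.
In Hill order: C7H12OS.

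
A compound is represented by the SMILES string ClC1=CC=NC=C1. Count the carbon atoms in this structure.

Count every carbon token in the SMILES (each C, including those in ring-closure positions and inside branches).
Carbon count: 5.

5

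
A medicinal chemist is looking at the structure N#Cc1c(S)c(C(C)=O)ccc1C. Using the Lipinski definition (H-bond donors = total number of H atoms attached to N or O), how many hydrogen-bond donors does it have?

Donors: find every N or O and count the H atoms it carries.
  atom 1 (N): bond orders sum to 3 → 0 H
  atom 9 (O): bond orders sum to 2 → 0 H
Lipinski HBD = 0.

0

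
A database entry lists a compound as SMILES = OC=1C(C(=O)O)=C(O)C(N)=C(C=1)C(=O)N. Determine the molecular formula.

Walk through each heavy atom and fill implicit hydrogens from standard valence (C 4, N 3, O 2, S 2, halogen 1):
  atom 1: O, bond orders sum to 1 (valence 2) → 1 H
  atom 2: C, bond orders sum to 4 (valence 4) → 0 H
  atom 3: C, bond orders sum to 4 (valence 4) → 0 H
  atom 4: C, bond orders sum to 4 (valence 4) → 0 H
  atom 5: O, bond orders sum to 2 (valence 2) → 0 H
  atom 6: O, bond orders sum to 1 (valence 2) → 1 H
  atom 7: C, bond orders sum to 4 (valence 4) → 0 H
  atom 8: O, bond orders sum to 1 (valence 2) → 1 H
  atom 9: C, bond orders sum to 4 (valence 4) → 0 H
  atom 10: N, bond orders sum to 1 (valence 3) → 2 H
  atom 11: C, bond orders sum to 4 (valence 4) → 0 H
  atom 12: C, bond orders sum to 3 (valence 4) → 1 H
  atom 13: C, bond orders sum to 4 (valence 4) → 0 H
  atom 14: O, bond orders sum to 2 (valence 2) → 0 H
  atom 15: N, bond orders sum to 1 (valence 3) → 2 H
Totals → C:8, H:8, N:2, O:5.
In Hill order: C8H8N2O5.

C8H8N2O5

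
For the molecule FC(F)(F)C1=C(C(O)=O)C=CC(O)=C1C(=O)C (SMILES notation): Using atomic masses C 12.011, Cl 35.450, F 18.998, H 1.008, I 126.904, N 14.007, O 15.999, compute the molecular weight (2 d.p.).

248.16 g/mol

First, the molecular formula is C10H7F3O4 (counting implicit H from valence).
  C: 10 × 12.011 = 120.110
  F: 3 × 18.998 = 56.994
  H: 7 × 1.008 = 7.056
  O: 4 × 15.999 = 63.996
Sum: 10×12.011 + 3×18.998 + 7×1.008 + 4×15.999 = 248.156 → 248.16 g/mol.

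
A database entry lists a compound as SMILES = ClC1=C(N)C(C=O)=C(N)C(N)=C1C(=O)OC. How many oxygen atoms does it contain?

Scan the SMILES for O atoms (remember two-letter symbols like Cl and Br are single atoms).
Oxygen count: 3.

3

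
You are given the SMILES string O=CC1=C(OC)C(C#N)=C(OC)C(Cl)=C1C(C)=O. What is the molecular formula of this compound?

Walk through each heavy atom and fill implicit hydrogens from standard valence (C 4, N 3, O 2, S 2, halogen 1):
  atom 1: O, bond orders sum to 2 (valence 2) → 0 H
  atom 2: C, bond orders sum to 3 (valence 4) → 1 H
  atom 3: C, bond orders sum to 4 (valence 4) → 0 H
  atom 4: C, bond orders sum to 4 (valence 4) → 0 H
  atom 5: O, bond orders sum to 2 (valence 2) → 0 H
  atom 6: C, bond orders sum to 1 (valence 4) → 3 H
  atom 7: C, bond orders sum to 4 (valence 4) → 0 H
  atom 8: C, bond orders sum to 4 (valence 4) → 0 H
  atom 9: N, bond orders sum to 3 (valence 3) → 0 H
  atom 10: C, bond orders sum to 4 (valence 4) → 0 H
  atom 11: O, bond orders sum to 2 (valence 2) → 0 H
  atom 12: C, bond orders sum to 1 (valence 4) → 3 H
  atom 13: C, bond orders sum to 4 (valence 4) → 0 H
  atom 14: Cl (halogen, monovalent) → 0 H
  atom 15: C, bond orders sum to 4 (valence 4) → 0 H
  atom 16: C, bond orders sum to 4 (valence 4) → 0 H
  atom 17: C, bond orders sum to 1 (valence 4) → 3 H
  atom 18: O, bond orders sum to 2 (valence 2) → 0 H
Totals → C:12, H:10, Cl:1, N:1, O:4.
In Hill order: C12H10ClNO4.

C12H10ClNO4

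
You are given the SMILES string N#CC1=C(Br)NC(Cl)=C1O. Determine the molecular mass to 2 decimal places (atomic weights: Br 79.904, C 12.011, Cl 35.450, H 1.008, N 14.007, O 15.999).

221.44 g/mol

First, the molecular formula is C5H2BrClN2O (counting implicit H from valence).
  Br: 1 × 79.904 = 79.904
  C: 5 × 12.011 = 60.055
  Cl: 1 × 35.450 = 35.450
  H: 2 × 1.008 = 2.016
  N: 2 × 14.007 = 28.014
  O: 1 × 15.999 = 15.999
Sum: 1×79.904 + 5×12.011 + 1×35.450 + 2×1.008 + 2×14.007 + 1×15.999 = 221.438 → 221.44 g/mol.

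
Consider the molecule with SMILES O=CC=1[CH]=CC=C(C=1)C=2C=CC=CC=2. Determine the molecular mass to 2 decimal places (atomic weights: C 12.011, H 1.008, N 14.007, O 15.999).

182.22 g/mol

First, the molecular formula is C13H10O (counting implicit H from valence).
  C: 13 × 12.011 = 156.143
  H: 10 × 1.008 = 10.080
  O: 1 × 15.999 = 15.999
Sum: 13×12.011 + 10×1.008 + 1×15.999 = 182.222 → 182.22 g/mol.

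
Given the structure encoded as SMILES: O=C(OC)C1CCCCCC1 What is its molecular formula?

C9H16O2

Walk through each heavy atom and fill implicit hydrogens from standard valence (C 4, N 3, O 2, S 2, halogen 1):
  atom 1: O, bond orders sum to 2 (valence 2) → 0 H
  atom 2: C, bond orders sum to 4 (valence 4) → 0 H
  atom 3: O, bond orders sum to 2 (valence 2) → 0 H
  atom 4: C, bond orders sum to 1 (valence 4) → 3 H
  atom 5: C, bond orders sum to 3 (valence 4) → 1 H
  atom 6: C, bond orders sum to 2 (valence 4) → 2 H
  atom 7: C, bond orders sum to 2 (valence 4) → 2 H
  atom 8: C, bond orders sum to 2 (valence 4) → 2 H
  atom 9: C, bond orders sum to 2 (valence 4) → 2 H
  atom 10: C, bond orders sum to 2 (valence 4) → 2 H
  atom 11: C, bond orders sum to 2 (valence 4) → 2 H
Totals → C:9, H:16, O:2.
In Hill order: C9H16O2.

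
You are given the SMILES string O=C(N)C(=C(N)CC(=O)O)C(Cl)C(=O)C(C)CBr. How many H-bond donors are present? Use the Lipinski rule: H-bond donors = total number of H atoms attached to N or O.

Donors: find every N or O and count the H atoms it carries.
  atom 1 (O): bond orders sum to 2 → 0 H
  atom 3 (N): bond orders sum to 1 → 2 H
  atom 6 (N): bond orders sum to 1 → 2 H
  atom 9 (O): bond orders sum to 2 → 0 H
  atom 10 (O): bond orders sum to 1 → 1 H
  atom 14 (O): bond orders sum to 2 → 0 H
Lipinski HBD = 5.

5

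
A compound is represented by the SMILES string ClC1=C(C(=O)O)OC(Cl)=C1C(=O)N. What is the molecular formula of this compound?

C6H3Cl2NO4

Walk through each heavy atom and fill implicit hydrogens from standard valence (C 4, N 3, O 2, S 2, halogen 1):
  atom 1: Cl (halogen, monovalent) → 0 H
  atom 2: C, bond orders sum to 4 (valence 4) → 0 H
  atom 3: C, bond orders sum to 4 (valence 4) → 0 H
  atom 4: C, bond orders sum to 4 (valence 4) → 0 H
  atom 5: O, bond orders sum to 2 (valence 2) → 0 H
  atom 6: O, bond orders sum to 1 (valence 2) → 1 H
  atom 7: O, bond orders sum to 2 (valence 2) → 0 H
  atom 8: C, bond orders sum to 4 (valence 4) → 0 H
  atom 9: Cl (halogen, monovalent) → 0 H
  atom 10: C, bond orders sum to 4 (valence 4) → 0 H
  atom 11: C, bond orders sum to 4 (valence 4) → 0 H
  atom 12: O, bond orders sum to 2 (valence 2) → 0 H
  atom 13: N, bond orders sum to 1 (valence 3) → 2 H
Totals → C:6, H:3, Cl:2, N:1, O:4.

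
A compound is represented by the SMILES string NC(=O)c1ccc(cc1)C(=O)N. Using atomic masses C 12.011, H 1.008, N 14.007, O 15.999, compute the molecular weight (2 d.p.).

First, the molecular formula is C8H8N2O2 (counting implicit H from valence).
  C: 8 × 12.011 = 96.088
  H: 8 × 1.008 = 8.064
  N: 2 × 14.007 = 28.014
  O: 2 × 15.999 = 31.998
Sum: 8×12.011 + 8×1.008 + 2×14.007 + 2×15.999 = 164.164 → 164.16 g/mol.

164.16 g/mol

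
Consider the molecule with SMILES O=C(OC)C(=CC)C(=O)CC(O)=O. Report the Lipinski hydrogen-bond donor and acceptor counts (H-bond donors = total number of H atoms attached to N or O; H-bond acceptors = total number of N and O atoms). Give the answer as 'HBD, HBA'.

1, 5

Donors: find every N or O and count the H atoms it carries.
  atom 1 (O): bond orders sum to 2 → 0 H
  atom 3 (O): bond orders sum to 2 → 0 H
  atom 9 (O): bond orders sum to 2 → 0 H
  atom 12 (O): bond orders sum to 1 → 1 H
  atom 13 (O): bond orders sum to 2 → 0 H
Lipinski HBD = 1.
Acceptors: N atoms = 0, O atoms = 5 → HBA = 5.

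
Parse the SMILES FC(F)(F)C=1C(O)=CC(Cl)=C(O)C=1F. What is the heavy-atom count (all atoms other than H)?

Every atom symbol written in the SMILES (organic subset) is one heavy atom; implicit H are not written.
Heavy atoms by element → C:7, Cl:1, F:4, O:2.
Total: 14.

14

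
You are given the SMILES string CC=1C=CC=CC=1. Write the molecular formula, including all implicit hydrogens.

C7H8

Walk through each heavy atom and fill implicit hydrogens from standard valence (C 4, N 3, O 2, S 2, halogen 1):
  atom 1: C, bond orders sum to 1 (valence 4) → 3 H
  atom 2: C, bond orders sum to 4 (valence 4) → 0 H
  atom 3: C, bond orders sum to 3 (valence 4) → 1 H
  atom 4: C, bond orders sum to 3 (valence 4) → 1 H
  atom 5: C, bond orders sum to 3 (valence 4) → 1 H
  atom 6: C, bond orders sum to 3 (valence 4) → 1 H
  atom 7: C, bond orders sum to 3 (valence 4) → 1 H
Totals → C:7, H:8.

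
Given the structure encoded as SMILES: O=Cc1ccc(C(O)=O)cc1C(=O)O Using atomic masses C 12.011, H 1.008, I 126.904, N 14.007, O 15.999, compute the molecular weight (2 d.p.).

First, the molecular formula is C9H6O5 (counting implicit H from valence).
  C: 9 × 12.011 = 108.099
  H: 6 × 1.008 = 6.048
  O: 5 × 15.999 = 79.995
Sum: 9×12.011 + 6×1.008 + 5×15.999 = 194.142 → 194.14 g/mol.

194.14 g/mol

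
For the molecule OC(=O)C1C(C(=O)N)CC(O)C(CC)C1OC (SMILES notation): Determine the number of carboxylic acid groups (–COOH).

1

The carboxylic acid motif appears at heavy-atom position 2 in the SMILES.
Other groups present: 1 amide, 1 ether, 1 hydroxyl.
Carboxylic acid count: 1.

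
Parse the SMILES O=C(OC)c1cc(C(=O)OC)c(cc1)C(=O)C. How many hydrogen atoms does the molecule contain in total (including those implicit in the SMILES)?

Walk through each heavy atom and fill implicit hydrogens from standard valence (C 4, N 3, O 2, S 2, halogen 1); for lowercase aromatic atoms, an aromatic c carries 1 H when it has two neighbours and 0 H with three, and aromatic n carries 0 H:
  atom 1: O, bond orders sum to 2 (valence 2) → 0 H
  atom 2: C, bond orders sum to 4 (valence 4) → 0 H
  atom 3: O, bond orders sum to 2 (valence 2) → 0 H
  atom 4: C, bond orders sum to 1 (valence 4) → 3 H
  atom 5: aromatic c, 3 neighbours → 0 H
  atom 6: aromatic c, 2 neighbours → 1 H
  atom 7: aromatic c, 3 neighbours → 0 H
  atom 8: C, bond orders sum to 4 (valence 4) → 0 H
  atom 9: O, bond orders sum to 2 (valence 2) → 0 H
  atom 10: O, bond orders sum to 2 (valence 2) → 0 H
  atom 11: C, bond orders sum to 1 (valence 4) → 3 H
  atom 12: aromatic c, 3 neighbours → 0 H
  atom 13: aromatic c, 2 neighbours → 1 H
  atom 14: aromatic c, 2 neighbours → 1 H
  atom 15: C, bond orders sum to 4 (valence 4) → 0 H
  atom 16: O, bond orders sum to 2 (valence 2) → 0 H
  atom 17: C, bond orders sum to 1 (valence 4) → 3 H
Total hydrogens: 12.

12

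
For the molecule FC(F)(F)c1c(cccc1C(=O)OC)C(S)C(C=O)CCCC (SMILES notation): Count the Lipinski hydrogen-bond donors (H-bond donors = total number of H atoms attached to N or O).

0

Donors: find every N or O and count the H atoms it carries.
  atom 12 (O): bond orders sum to 2 → 0 H
  atom 13 (O): bond orders sum to 2 → 0 H
  atom 19 (O): bond orders sum to 2 → 0 H
Lipinski HBD = 0.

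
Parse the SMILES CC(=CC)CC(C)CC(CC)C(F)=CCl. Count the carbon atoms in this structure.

Count every carbon token in the SMILES (each C, including those in ring-closure positions and inside branches).
Carbon count: 13.

13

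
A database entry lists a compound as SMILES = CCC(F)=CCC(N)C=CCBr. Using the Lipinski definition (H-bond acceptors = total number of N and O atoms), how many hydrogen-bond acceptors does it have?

N atoms: 1; O atoms: 0.
Lipinski HBA = 1 + 0 = 1.

1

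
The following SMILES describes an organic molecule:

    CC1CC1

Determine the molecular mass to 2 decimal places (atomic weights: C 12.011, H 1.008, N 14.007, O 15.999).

First, the molecular formula is C4H8 (counting implicit H from valence).
  C: 4 × 12.011 = 48.044
  H: 8 × 1.008 = 8.064
Sum: 4×12.011 + 8×1.008 = 56.108 → 56.11 g/mol.

56.11 g/mol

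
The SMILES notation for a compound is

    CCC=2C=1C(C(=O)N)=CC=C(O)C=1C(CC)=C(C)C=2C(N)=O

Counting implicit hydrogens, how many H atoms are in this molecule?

Walk through each heavy atom and fill implicit hydrogens from standard valence (C 4, N 3, O 2, S 2, halogen 1):
  atom 1: C, bond orders sum to 1 (valence 4) → 3 H
  atom 2: C, bond orders sum to 2 (valence 4) → 2 H
  atom 3: C, bond orders sum to 4 (valence 4) → 0 H
  atom 4: C, bond orders sum to 4 (valence 4) → 0 H
  atom 5: C, bond orders sum to 4 (valence 4) → 0 H
  atom 6: C, bond orders sum to 4 (valence 4) → 0 H
  atom 7: O, bond orders sum to 2 (valence 2) → 0 H
  atom 8: N, bond orders sum to 1 (valence 3) → 2 H
  atom 9: C, bond orders sum to 3 (valence 4) → 1 H
  atom 10: C, bond orders sum to 3 (valence 4) → 1 H
  atom 11: C, bond orders sum to 4 (valence 4) → 0 H
  atom 12: O, bond orders sum to 1 (valence 2) → 1 H
  atom 13: C, bond orders sum to 4 (valence 4) → 0 H
  atom 14: C, bond orders sum to 4 (valence 4) → 0 H
  atom 15: C, bond orders sum to 2 (valence 4) → 2 H
  atom 16: C, bond orders sum to 1 (valence 4) → 3 H
  atom 17: C, bond orders sum to 4 (valence 4) → 0 H
  atom 18: C, bond orders sum to 1 (valence 4) → 3 H
  atom 19: C, bond orders sum to 4 (valence 4) → 0 H
  atom 20: C, bond orders sum to 4 (valence 4) → 0 H
  atom 21: N, bond orders sum to 1 (valence 3) → 2 H
  atom 22: O, bond orders sum to 2 (valence 2) → 0 H
Total hydrogens: 20.

20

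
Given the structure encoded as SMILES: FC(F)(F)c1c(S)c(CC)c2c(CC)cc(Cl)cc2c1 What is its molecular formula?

Walk through each heavy atom and fill implicit hydrogens from standard valence (C 4, N 3, O 2, S 2, halogen 1); for lowercase aromatic atoms, an aromatic c carries 1 H when it has two neighbours and 0 H with three, and aromatic n carries 0 H:
  atom 1: F (halogen, monovalent) → 0 H
  atom 2: C, bond orders sum to 4 (valence 4) → 0 H
  atom 3: F (halogen, monovalent) → 0 H
  atom 4: F (halogen, monovalent) → 0 H
  atom 5: aromatic c, 3 neighbours → 0 H
  atom 6: aromatic c, 3 neighbours → 0 H
  atom 7: S, bond orders sum to 1 (valence 2) → 1 H
  atom 8: aromatic c, 3 neighbours → 0 H
  atom 9: C, bond orders sum to 2 (valence 4) → 2 H
  atom 10: C, bond orders sum to 1 (valence 4) → 3 H
  atom 11: aromatic c, 3 neighbours → 0 H
  atom 12: aromatic c, 3 neighbours → 0 H
  atom 13: C, bond orders sum to 2 (valence 4) → 2 H
  atom 14: C, bond orders sum to 1 (valence 4) → 3 H
  atom 15: aromatic c, 2 neighbours → 1 H
  atom 16: aromatic c, 3 neighbours → 0 H
  atom 17: Cl (halogen, monovalent) → 0 H
  atom 18: aromatic c, 2 neighbours → 1 H
  atom 19: aromatic c, 3 neighbours → 0 H
  atom 20: aromatic c, 2 neighbours → 1 H
Totals → C:15, H:14, Cl:1, F:3, S:1.
In Hill order: C15H14ClF3S.

C15H14ClF3S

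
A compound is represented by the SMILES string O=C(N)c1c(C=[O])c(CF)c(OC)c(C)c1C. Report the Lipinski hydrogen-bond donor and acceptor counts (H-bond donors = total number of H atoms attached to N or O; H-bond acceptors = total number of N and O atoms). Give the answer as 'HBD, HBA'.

2, 4

Donors: find every N or O and count the H atoms it carries.
  atom 1 (O): bond orders sum to 2 → 0 H
  atom 3 (N): bond orders sum to 1 → 2 H
  atom 7 (O): bond orders sum to 2 → 0 H
  atom 12 (O): bond orders sum to 2 → 0 H
Lipinski HBD = 2.
Acceptors: N atoms = 1, O atoms = 3 → HBA = 4.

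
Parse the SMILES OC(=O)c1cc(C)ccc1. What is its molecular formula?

Walk through each heavy atom and fill implicit hydrogens from standard valence (C 4, N 3, O 2, S 2, halogen 1); for lowercase aromatic atoms, an aromatic c carries 1 H when it has two neighbours and 0 H with three, and aromatic n carries 0 H:
  atom 1: O, bond orders sum to 1 (valence 2) → 1 H
  atom 2: C, bond orders sum to 4 (valence 4) → 0 H
  atom 3: O, bond orders sum to 2 (valence 2) → 0 H
  atom 4: aromatic c, 3 neighbours → 0 H
  atom 5: aromatic c, 2 neighbours → 1 H
  atom 6: aromatic c, 3 neighbours → 0 H
  atom 7: C, bond orders sum to 1 (valence 4) → 3 H
  atom 8: aromatic c, 2 neighbours → 1 H
  atom 9: aromatic c, 2 neighbours → 1 H
  atom 10: aromatic c, 2 neighbours → 1 H
Totals → C:8, H:8, O:2.

C8H8O2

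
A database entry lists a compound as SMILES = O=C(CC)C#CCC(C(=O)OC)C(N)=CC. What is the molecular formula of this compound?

Walk through each heavy atom and fill implicit hydrogens from standard valence (C 4, N 3, O 2, S 2, halogen 1):
  atom 1: O, bond orders sum to 2 (valence 2) → 0 H
  atom 2: C, bond orders sum to 4 (valence 4) → 0 H
  atom 3: C, bond orders sum to 2 (valence 4) → 2 H
  atom 4: C, bond orders sum to 1 (valence 4) → 3 H
  atom 5: C, bond orders sum to 4 (valence 4) → 0 H
  atom 6: C, bond orders sum to 4 (valence 4) → 0 H
  atom 7: C, bond orders sum to 2 (valence 4) → 2 H
  atom 8: C, bond orders sum to 3 (valence 4) → 1 H
  atom 9: C, bond orders sum to 4 (valence 4) → 0 H
  atom 10: O, bond orders sum to 2 (valence 2) → 0 H
  atom 11: O, bond orders sum to 2 (valence 2) → 0 H
  atom 12: C, bond orders sum to 1 (valence 4) → 3 H
  atom 13: C, bond orders sum to 4 (valence 4) → 0 H
  atom 14: N, bond orders sum to 1 (valence 3) → 2 H
  atom 15: C, bond orders sum to 3 (valence 4) → 1 H
  atom 16: C, bond orders sum to 1 (valence 4) → 3 H
Totals → C:12, H:17, N:1, O:3.
In Hill order: C12H17NO3.

C12H17NO3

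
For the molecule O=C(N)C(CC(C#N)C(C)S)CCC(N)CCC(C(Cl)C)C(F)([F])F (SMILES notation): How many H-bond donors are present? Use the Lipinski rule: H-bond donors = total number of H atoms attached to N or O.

4

Donors: find every N or O and count the H atoms it carries.
  atom 1 (O): bond orders sum to 2 → 0 H
  atom 3 (N): bond orders sum to 1 → 2 H
  atom 8 (N): bond orders sum to 3 → 0 H
  atom 15 (N): bond orders sum to 1 → 2 H
Lipinski HBD = 4.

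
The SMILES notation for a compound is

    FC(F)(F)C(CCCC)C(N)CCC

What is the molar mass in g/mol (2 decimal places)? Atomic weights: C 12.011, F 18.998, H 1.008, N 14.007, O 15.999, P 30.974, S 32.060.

211.27 g/mol

First, the molecular formula is C10H20F3N (counting implicit H from valence).
  C: 10 × 12.011 = 120.110
  F: 3 × 18.998 = 56.994
  H: 20 × 1.008 = 20.160
  N: 1 × 14.007 = 14.007
Sum: 10×12.011 + 3×18.998 + 20×1.008 + 1×14.007 = 211.271 → 211.27 g/mol.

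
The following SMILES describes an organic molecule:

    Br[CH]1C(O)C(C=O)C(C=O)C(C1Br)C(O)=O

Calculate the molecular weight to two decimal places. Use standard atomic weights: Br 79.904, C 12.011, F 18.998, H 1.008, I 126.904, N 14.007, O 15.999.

First, the molecular formula is C9H10Br2O5 (counting implicit H from valence).
  Br: 2 × 79.904 = 159.808
  C: 9 × 12.011 = 108.099
  H: 10 × 1.008 = 10.080
  O: 5 × 15.999 = 79.995
Sum: 2×79.904 + 9×12.011 + 10×1.008 + 5×15.999 = 357.982 → 357.98 g/mol.

357.98 g/mol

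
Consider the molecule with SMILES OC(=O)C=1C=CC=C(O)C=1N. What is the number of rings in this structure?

1

In SMILES, each pair of matching ring-closure digits denotes one ring-closing bond; the number of such bonds equals the number of independent rings.
Ring-closure bonds here: 1.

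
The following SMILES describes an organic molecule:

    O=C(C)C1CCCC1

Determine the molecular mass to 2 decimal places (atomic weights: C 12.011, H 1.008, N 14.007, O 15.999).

First, the molecular formula is C7H12O (counting implicit H from valence).
  C: 7 × 12.011 = 84.077
  H: 12 × 1.008 = 12.096
  O: 1 × 15.999 = 15.999
Sum: 7×12.011 + 12×1.008 + 1×15.999 = 112.172 → 112.17 g/mol.

112.17 g/mol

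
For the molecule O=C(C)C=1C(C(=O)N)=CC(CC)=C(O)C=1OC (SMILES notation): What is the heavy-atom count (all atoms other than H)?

17

Every atom symbol written in the SMILES (organic subset) is one heavy atom; implicit H are not written.
Heavy atoms by element → C:12, N:1, O:4.
Total: 17.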